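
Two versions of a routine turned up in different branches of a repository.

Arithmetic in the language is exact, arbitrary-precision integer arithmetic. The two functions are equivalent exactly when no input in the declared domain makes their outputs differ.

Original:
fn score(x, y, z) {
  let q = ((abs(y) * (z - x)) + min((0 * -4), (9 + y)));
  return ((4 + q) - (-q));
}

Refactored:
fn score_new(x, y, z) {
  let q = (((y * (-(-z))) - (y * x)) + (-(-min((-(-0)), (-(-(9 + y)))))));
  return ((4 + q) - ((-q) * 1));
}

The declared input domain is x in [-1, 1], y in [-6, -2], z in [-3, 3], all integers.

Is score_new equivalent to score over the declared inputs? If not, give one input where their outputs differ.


These are not equivalent — on x=-1, y=-6, z=-3 the outputs split (-20 vs 28).
score: q=-12, then returns -20
score_new: q=12, then returns 28
verdict: not equivalent; witness: x=-1, y=-6, z=-3


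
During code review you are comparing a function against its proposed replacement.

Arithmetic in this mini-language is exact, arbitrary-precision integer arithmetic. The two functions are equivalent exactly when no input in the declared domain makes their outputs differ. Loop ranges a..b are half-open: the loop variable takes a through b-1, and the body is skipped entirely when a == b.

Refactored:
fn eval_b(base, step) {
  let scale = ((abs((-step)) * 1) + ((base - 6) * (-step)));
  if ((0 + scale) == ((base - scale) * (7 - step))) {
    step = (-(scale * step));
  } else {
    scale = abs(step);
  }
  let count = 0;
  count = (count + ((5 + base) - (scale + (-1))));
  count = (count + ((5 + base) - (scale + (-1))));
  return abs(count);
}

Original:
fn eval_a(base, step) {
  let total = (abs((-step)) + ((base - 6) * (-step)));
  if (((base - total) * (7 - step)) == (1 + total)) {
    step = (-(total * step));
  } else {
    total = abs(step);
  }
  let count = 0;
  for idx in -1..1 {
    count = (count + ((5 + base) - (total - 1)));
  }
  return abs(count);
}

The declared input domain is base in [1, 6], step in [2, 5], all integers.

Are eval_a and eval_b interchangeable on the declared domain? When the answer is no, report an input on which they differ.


base=5, step=2 yields 14 from eval_a but 18 from eval_b.
verdict: not equivalent; witness: base=5, step=2


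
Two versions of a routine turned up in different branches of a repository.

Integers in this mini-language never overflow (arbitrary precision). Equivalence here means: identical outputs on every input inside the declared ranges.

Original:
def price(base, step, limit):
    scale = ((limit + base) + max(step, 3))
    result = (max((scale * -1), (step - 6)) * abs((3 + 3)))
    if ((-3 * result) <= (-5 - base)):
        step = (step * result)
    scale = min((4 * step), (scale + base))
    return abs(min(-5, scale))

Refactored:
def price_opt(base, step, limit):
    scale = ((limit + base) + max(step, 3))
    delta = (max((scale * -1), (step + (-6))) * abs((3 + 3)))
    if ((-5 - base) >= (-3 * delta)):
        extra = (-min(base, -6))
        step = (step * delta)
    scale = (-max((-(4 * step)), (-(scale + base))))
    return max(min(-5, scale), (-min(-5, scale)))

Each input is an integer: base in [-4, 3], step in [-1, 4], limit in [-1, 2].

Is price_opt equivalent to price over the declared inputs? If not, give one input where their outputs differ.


Comparing the listings, the differences include: comparison usage differs; and local variable names differ; and min/max/abs usage differs; and statement counts differ; and arithmetic usage differs; and constant usage differs.
As a probe, take base=-4, step=0, limit=1: price runs scale becomes 0; next result becomes 0; next ((-3 * result) <= (-5 - base)) evaluates to false; next scale becomes -4; next final value 5; price_opt runs scale becomes 0; next delta becomes 0; next ((-5 - base) >= (-3 * delta)) evaluates to false; next scale becomes -4; next final value 5; both end at 5.
Every one of the 192 inputs gives matching results.
verdict: equivalent


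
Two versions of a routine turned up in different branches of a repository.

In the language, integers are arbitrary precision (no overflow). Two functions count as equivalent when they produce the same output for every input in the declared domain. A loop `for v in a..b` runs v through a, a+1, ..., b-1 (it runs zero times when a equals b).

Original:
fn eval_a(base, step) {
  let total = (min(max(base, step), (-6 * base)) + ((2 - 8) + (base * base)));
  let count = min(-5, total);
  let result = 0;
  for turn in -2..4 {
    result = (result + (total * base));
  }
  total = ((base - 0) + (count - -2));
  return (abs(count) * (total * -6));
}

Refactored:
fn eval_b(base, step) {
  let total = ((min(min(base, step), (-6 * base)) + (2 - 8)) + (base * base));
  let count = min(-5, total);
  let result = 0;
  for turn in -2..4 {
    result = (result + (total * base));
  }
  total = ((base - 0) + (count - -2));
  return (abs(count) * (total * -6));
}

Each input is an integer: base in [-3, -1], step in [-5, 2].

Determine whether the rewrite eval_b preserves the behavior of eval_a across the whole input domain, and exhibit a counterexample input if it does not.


The rewrite breaks on base=-2, step=-5, where the results are 150 and 294.
eval_a: total=-4, then count=-5, then result=0, then (turn=-2), then result=8, then (turn=-1), then result=16, then (turn=0), then result=24, then (turn=1), then result=32, then (turn=2), then result=40, then (turn=3), then result=48, then total=-5, then returns 150
eval_b: total=-7, then count=-7, then result=0, then (turn=-2), then result=14, then (turn=-1), then result=28, then (turn=0), then result=42, then (turn=1), then result=56, then (turn=2), then result=70, then (turn=3), then result=84, then total=-7, then returns 294
verdict: not equivalent; witness: base=-2, step=-5


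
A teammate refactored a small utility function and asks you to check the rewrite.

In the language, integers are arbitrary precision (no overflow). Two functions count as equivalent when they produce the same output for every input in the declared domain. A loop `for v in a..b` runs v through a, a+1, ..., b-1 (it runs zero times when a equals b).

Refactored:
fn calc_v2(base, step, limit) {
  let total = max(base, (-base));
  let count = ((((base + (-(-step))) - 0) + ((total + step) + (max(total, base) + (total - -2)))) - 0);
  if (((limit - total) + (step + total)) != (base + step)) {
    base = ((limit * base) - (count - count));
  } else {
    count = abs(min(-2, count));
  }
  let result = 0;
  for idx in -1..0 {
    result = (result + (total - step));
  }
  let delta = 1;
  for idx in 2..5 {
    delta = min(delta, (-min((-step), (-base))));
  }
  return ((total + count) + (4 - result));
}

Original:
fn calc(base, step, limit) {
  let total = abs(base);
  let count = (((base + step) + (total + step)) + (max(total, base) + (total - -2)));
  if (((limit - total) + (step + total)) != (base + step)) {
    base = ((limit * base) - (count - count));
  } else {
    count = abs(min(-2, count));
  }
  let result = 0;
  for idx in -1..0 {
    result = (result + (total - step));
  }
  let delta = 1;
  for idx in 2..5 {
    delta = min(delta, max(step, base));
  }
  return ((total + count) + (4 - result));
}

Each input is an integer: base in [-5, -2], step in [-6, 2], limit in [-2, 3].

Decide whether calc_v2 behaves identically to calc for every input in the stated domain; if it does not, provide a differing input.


The two are interchangeable: min/max/abs usage differs, constant usage differs, arithmetic usage differs, and every declared input agrees.
Tracing base=-5, step=-6, limit=2: calc: total = 5; count = 0; (((limit - total) + (step + total)) != (base + step)) -> true; base = -10; result = 0; [idx=-1]; result = 11; delta = 1; [idx=2]; delta = -6; [idx=3]; delta = -6; [idx=4]; delta = -6; return -2 | calc_v2: total = 5; count = 0; (((limit - total) + (step + total)) != (base + step)) -> true; base = -10; result = 0; [idx=-1]; result = 11; delta = 1; [idx=2]; delta = -6; [idx=3]; delta = -6; [idx=4]; delta = -6; return -2 — matching result -2.
Every one of the 216 inputs gives matching results.
verdict: equivalent


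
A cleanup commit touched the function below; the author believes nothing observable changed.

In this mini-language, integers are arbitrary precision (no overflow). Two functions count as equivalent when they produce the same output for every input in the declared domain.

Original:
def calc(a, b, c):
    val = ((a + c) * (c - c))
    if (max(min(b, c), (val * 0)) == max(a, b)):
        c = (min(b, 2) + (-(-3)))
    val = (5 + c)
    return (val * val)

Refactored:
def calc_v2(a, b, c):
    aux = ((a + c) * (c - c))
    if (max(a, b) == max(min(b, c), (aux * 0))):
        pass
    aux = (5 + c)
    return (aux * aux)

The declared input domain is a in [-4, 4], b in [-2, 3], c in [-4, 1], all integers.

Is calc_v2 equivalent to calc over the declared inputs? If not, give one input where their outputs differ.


The rewrite breaks on a=-4, b=0, c=-4, where the results are 64 and 1.
calc: val = 0; (max(min(b, c), (val * 0)) == max(a, b)) -> true; c = 3; val = 8; return 64
calc_v2: aux = 0; (max(a, b) == max(min(b, c), (aux * 0))) -> true; aux = 1; return 1
verdict: not equivalent; witness: a=-4, b=0, c=-4


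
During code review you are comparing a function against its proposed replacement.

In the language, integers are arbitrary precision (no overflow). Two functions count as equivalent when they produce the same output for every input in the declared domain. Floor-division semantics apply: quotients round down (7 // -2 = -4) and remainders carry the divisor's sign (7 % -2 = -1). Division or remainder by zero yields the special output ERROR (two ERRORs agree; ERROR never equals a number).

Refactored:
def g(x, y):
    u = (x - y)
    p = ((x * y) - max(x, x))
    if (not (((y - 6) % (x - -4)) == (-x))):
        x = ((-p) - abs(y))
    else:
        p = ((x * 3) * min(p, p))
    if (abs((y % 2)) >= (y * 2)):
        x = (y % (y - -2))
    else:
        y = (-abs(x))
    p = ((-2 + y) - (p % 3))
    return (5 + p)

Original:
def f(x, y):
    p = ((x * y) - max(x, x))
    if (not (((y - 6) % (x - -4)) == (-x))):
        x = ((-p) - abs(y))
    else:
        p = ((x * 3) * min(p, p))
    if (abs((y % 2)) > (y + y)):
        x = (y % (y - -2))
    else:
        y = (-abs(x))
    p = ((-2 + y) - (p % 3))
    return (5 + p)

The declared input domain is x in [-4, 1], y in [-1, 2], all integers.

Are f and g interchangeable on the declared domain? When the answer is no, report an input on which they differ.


Evaluate both at x=-3, y=0.
f: p=3, then (not (((y - 6) % (x - -4)) == (-x))) is true, then x=-3, then (abs((y % 2)) > (y + y)) is false, then y=-3, then p=-5, then returns 0
g: u=-3, then p=3, then (not (((y - 6) % (x - -4)) == (-x))) is true, then x=-3, then (abs((y % 2)) >= (y * 2)) is true, then x=0, then p=-2, then returns 3
0 != 3, so the rewrite changes behavior.
verdict: not equivalent; witness: x=-3, y=0


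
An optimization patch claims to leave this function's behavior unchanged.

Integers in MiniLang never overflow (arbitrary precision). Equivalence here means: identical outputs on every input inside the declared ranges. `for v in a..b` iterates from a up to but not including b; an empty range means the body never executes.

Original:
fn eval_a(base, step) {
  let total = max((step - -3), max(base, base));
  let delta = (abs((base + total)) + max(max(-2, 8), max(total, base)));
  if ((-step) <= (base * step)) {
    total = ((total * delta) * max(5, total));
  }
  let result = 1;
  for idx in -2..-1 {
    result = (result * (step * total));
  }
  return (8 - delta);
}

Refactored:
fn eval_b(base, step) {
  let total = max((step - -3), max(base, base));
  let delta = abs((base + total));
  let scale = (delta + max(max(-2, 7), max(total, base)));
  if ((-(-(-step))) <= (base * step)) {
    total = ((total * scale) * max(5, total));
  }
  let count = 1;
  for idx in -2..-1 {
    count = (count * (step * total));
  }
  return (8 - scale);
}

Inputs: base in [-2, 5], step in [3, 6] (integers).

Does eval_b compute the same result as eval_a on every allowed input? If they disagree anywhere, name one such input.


Not equivalent: base=-2, step=3 separates them (-4 vs -3).
eval_a: total becomes 6; next delta becomes 12; next ((-step) <= (base * step)) evaluates to false; next result becomes 1; next at idx=-2:; next result becomes 18; next final value -4
eval_b: total becomes 6; next delta becomes 4; next scale becomes 11; next ((-(-(-step))) <= (base * step)) evaluates to false; next count becomes 1; next at idx=-2:; next count becomes 18; next final value -3
verdict: not equivalent; witness: base=-2, step=3


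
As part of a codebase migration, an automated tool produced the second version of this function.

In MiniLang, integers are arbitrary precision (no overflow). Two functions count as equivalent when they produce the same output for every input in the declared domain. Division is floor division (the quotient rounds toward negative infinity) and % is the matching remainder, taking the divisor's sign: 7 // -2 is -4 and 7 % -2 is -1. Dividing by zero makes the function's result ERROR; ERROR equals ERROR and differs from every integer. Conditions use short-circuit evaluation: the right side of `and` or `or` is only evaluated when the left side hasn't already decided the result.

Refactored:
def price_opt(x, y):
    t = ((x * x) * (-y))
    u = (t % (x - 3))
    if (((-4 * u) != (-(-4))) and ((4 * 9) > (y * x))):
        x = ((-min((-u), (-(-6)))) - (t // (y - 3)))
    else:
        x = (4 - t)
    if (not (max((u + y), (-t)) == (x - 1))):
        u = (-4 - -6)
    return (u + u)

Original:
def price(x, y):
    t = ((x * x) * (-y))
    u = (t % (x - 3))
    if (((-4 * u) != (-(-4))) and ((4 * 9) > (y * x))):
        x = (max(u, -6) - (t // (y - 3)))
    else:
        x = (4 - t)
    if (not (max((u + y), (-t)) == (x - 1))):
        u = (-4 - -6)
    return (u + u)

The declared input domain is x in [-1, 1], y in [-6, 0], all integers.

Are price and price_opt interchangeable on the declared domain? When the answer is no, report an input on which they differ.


Behavior is preserved: although min/max/abs usage differs, the outputs never diverge.
Tracing x=-1, y=-5: price: t=5, then u=-3, then (((-4 * u) != (-(-4))) and ((4 * 9) > (y * x))) is true, then x=-2, then (not (max((u + y), (-t)) == (x - 1))) is true, then u=2, then returns 4 | price_opt: t=5, then u=-3, then (((-4 * u) != (-(-4))) and ((4 * 9) > (y * x))) is true, then x=-2, then (not (max((u + y), (-t)) == (x - 1))) is true, then u=2, then returns 4 — matching result 4.
Across all 21 domain points the two functions coincide.
verdict: equivalent


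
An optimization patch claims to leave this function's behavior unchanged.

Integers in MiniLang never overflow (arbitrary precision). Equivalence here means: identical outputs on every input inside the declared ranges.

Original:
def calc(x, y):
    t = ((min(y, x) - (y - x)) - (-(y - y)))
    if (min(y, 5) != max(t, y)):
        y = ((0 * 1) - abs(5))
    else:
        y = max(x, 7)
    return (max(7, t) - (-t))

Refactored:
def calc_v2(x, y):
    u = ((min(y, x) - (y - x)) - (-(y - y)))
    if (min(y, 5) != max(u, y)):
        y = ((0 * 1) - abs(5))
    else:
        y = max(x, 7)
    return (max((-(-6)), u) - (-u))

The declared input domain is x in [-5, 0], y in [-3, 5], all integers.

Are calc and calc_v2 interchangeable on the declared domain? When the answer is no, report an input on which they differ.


Input x=-5, y=-3: 0 from calc versus -1 from calc_v2.
verdict: not equivalent; witness: x=-5, y=-3


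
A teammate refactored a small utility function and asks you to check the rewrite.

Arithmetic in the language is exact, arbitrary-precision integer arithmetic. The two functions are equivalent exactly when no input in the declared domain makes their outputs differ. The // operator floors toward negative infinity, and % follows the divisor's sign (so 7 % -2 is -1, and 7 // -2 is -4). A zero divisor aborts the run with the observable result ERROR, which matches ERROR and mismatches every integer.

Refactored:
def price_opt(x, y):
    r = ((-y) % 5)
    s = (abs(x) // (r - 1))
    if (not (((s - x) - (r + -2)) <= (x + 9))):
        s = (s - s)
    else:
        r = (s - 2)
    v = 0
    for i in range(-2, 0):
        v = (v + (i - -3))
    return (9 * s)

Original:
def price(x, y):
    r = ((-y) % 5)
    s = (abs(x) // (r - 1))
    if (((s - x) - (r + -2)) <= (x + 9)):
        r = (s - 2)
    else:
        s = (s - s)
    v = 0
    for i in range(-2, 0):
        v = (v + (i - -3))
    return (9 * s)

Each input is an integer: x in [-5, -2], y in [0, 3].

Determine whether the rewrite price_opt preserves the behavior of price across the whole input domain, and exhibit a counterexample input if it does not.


Equivalent — the differences include boolean connective usage differs, yet no declared input distinguishes the two.
Tracing x=-4, y=3: price: r := 2 | s := 4 | (((s - x) - (r + -2)) <= (x + 9)): false | s := 0 | v := 0 | iter i=-2: | v := 1 | iter i=-1: | v := 3 | result 0 | price_opt: r := 2 | s := 4 | (not (((s - x) - (r + -2)) <= (x + 9))): true | s := 0 | v := 0 | iter i=-2: | v := 1 | iter i=-1: | v := 3 | result 0 — matching result 0.
Every one of the 16 inputs gives matching results.
verdict: equivalent


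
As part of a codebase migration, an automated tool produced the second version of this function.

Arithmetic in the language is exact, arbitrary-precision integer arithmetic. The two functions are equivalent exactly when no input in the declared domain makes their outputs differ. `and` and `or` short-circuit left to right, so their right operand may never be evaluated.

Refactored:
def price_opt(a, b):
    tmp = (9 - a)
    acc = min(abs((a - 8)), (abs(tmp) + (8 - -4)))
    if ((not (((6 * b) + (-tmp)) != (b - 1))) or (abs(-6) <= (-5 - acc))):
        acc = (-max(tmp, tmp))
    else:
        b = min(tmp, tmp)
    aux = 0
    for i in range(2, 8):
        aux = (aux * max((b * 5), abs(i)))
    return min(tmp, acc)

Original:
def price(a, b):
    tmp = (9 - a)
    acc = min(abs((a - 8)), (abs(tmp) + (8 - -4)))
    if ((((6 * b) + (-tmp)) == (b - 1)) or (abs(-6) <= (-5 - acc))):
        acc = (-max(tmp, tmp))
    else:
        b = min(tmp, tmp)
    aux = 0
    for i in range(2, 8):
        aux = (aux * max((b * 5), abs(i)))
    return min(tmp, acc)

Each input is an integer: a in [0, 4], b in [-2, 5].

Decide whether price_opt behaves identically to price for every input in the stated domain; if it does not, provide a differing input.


Differences: comparison usage differs, and boolean connective usage differs — yet all 40 inputs agree.
verdict: equivalent


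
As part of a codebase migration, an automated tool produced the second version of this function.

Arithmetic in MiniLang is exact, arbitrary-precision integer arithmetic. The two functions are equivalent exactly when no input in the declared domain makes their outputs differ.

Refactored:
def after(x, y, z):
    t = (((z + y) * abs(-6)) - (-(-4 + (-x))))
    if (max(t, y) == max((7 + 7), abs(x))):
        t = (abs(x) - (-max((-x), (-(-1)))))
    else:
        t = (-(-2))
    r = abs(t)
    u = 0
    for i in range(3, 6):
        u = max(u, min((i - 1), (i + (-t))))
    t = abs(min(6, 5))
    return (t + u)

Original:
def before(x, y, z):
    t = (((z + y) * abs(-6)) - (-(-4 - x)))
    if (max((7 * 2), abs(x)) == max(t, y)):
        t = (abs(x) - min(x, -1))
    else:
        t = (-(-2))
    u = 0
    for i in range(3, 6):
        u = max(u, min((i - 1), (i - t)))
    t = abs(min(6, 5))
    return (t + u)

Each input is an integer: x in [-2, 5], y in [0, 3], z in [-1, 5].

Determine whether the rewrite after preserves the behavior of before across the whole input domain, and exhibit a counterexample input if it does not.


The two are interchangeable: arithmetic usage differs; constant usage differs; local variable names differ; statement counts differ; min/max/abs usage differs, and every declared input agrees.
Tracing x=-2, y=1, z=4: before: t = 28; (max((7 * 2), abs(x)) == max(t, y)) -> false; t = 2; u = 0; [i=3]; u = 1; [i=4]; u = 2; [i=5]; u = 3; t = 5; return 8 | after: t = 28; (max(t, y) == max((7 + 7), abs(x))) -> false; t = 2; r = 2; u = 0; [i=3]; u = 1; [i=4]; u = 2; [i=5]; u = 3; t = 5; return 8 — matching result 8.
Every one of the 224 inputs gives matching results.
verdict: equivalent


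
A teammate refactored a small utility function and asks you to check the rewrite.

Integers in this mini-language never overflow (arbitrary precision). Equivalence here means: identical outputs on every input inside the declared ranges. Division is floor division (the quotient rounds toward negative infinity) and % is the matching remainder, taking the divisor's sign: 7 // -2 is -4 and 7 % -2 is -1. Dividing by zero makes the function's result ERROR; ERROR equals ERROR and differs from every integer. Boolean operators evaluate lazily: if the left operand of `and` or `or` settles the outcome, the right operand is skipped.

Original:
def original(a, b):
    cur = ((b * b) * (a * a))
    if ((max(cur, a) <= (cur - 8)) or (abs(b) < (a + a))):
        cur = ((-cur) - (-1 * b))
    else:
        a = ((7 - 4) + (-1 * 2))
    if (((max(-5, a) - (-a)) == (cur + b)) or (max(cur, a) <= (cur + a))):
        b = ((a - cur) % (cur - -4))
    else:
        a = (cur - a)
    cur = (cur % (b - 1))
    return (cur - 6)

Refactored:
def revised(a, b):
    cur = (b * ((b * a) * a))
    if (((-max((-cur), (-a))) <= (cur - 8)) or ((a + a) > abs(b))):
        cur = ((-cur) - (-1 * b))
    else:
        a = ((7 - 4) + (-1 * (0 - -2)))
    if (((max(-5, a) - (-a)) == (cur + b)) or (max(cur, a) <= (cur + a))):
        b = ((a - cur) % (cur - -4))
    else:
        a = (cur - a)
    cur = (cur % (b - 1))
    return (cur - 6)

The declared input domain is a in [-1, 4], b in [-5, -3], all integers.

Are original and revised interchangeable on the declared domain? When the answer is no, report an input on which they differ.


These are not equivalent — on a=-1, b=-5 the outputs split (-5 vs -6).
original: cur=25, then ((max(cur, a) <= (cur - 8)) or (abs(b) < (a + a))) is false, then a=1, then (((max(-5, a) - (-a)) == (cur + b)) or (max(cur, a) <= (cur + a))) is true, then b=5, then cur=1, then returns -5
revised: cur=25, then (((-max((-cur), (-a))) <= (cur - 8)) or ((a + a) > abs(b))) is true, then cur=-30, then (((max(-5, a) - (-a)) == (cur + b)) or (max(cur, a) <= (cur + a))) is false, then a=-29, then cur=0, then returns -6
verdict: not equivalent; witness: a=-1, b=-5


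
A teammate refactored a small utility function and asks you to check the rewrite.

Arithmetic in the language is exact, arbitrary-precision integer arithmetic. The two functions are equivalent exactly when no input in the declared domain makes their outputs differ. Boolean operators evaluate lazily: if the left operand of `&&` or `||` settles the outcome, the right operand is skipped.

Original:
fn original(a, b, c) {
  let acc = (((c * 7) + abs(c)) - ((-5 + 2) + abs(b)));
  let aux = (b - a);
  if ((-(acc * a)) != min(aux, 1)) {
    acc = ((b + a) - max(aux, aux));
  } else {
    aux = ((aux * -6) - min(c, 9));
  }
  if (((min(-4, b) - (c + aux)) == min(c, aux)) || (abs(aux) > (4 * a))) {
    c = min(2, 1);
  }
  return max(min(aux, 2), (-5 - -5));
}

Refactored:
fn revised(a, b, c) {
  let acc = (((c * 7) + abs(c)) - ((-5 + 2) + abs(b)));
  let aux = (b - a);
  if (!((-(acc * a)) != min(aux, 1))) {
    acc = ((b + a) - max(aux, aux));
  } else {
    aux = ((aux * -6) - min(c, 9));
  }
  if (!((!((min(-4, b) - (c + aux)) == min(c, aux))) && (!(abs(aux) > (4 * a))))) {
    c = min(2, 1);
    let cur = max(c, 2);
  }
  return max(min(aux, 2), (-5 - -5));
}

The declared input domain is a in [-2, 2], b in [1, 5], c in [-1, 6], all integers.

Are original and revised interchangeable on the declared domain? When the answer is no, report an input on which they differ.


These are not equivalent — on a=-2, b=1, c=-1 the outputs split (2 vs 0).
original: acc = -4; aux = 3; ((-(acc * a)) != min(aux, 1)) -> true; acc = -4; (((min(-4, b) - (c + aux)) == min(c, aux)) || (abs(aux) > (4 * a))) -> true; c = 1; return 2
revised: acc = -4; aux = 3; (!((-(acc * a)) != min(aux, 1))) -> false; aux = -17; (!((!((min(-4, b) - (c + aux)) == min(c, aux))) && (!(abs(aux) > (4 * a))))) -> true; c = 1; cur = 2; return 0
verdict: not equivalent; witness: a=-2, b=1, c=-1


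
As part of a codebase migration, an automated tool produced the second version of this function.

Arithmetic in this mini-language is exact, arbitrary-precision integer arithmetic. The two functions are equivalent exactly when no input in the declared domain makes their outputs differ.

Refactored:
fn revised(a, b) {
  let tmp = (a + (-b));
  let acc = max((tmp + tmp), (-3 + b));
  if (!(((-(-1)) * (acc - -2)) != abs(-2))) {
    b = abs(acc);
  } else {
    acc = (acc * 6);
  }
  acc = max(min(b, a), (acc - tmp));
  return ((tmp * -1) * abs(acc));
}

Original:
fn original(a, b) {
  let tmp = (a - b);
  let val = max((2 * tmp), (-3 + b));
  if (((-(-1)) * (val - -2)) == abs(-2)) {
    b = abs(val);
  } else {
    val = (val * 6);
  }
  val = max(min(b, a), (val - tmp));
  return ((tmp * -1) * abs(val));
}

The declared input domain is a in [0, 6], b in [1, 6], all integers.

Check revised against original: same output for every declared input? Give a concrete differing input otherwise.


Behavior is preserved: although arithmetic usage differs; also local variable names differ; also constant usage differs; also comparison usage differs; also boolean connective usage differs, the outputs never diverge.
As a probe, take a=4, b=5: original runs tmp := -1 | val := 2 | (((-(-1)) * (val - -2)) == abs(-2)): false | val := 12 | val := 13 | result 13; revised runs tmp := -1 | acc := 2 | (!(((-(-1)) * (acc - -2)) != abs(-2))): false | acc := 12 | acc := 13 | result 13; both end at 13.
An exhaustive pass over the 42 declared inputs shows identical outputs.
verdict: equivalent


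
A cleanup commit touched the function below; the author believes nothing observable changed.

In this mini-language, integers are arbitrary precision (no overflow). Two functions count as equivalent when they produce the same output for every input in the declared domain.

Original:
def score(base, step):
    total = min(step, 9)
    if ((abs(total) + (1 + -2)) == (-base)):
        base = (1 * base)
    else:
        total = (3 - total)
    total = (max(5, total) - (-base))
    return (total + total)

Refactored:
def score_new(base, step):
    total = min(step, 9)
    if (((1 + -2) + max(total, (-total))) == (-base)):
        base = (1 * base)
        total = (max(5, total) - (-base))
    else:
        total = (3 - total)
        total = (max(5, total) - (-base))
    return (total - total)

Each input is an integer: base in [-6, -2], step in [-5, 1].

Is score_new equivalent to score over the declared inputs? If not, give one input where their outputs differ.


There is a counterexample at base=-6, step=-5: 4 on one side, 0 on the other.
score: total := -5 | ((abs(total) + (1 + -2)) == (-base)): false | total := 8 | total := 2 | result 4
score_new: total := -5 | (((1 + -2) + max(total, (-total))) == (-base)): false | total := 8 | total := 2 | result 0
verdict: not equivalent; witness: base=-6, step=-5


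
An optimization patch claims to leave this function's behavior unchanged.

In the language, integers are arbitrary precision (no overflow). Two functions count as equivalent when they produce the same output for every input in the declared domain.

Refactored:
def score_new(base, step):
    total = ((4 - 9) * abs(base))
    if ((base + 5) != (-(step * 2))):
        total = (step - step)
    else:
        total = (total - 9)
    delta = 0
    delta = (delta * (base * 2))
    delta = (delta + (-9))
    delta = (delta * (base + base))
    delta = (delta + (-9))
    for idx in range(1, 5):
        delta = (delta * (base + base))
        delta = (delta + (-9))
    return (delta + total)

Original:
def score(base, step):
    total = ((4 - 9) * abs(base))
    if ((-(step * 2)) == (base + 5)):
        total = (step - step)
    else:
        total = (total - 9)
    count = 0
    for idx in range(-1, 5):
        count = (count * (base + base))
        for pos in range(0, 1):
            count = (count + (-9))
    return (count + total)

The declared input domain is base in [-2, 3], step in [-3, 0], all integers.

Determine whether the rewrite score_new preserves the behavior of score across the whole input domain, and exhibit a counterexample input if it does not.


On input base=-2, step=-3, score returns 7352 while score_new returns 7371.
verdict: not equivalent; witness: base=-2, step=-3


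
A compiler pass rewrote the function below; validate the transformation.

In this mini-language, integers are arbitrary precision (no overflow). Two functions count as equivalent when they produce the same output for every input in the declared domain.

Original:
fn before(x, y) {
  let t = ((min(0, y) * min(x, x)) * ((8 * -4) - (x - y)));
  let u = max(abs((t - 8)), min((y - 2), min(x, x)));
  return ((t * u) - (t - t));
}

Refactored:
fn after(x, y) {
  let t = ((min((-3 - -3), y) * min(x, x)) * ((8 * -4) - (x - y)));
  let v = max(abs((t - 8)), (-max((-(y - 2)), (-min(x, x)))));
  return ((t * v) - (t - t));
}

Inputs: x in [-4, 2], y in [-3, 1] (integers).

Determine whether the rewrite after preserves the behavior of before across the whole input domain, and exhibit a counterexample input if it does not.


Changes here: constant usage differs, plus local variable names differ, plus min/max/abs usage differs, plus arithmetic usage differs; the full 35-point sweep finds no disagreement.
verdict: equivalent


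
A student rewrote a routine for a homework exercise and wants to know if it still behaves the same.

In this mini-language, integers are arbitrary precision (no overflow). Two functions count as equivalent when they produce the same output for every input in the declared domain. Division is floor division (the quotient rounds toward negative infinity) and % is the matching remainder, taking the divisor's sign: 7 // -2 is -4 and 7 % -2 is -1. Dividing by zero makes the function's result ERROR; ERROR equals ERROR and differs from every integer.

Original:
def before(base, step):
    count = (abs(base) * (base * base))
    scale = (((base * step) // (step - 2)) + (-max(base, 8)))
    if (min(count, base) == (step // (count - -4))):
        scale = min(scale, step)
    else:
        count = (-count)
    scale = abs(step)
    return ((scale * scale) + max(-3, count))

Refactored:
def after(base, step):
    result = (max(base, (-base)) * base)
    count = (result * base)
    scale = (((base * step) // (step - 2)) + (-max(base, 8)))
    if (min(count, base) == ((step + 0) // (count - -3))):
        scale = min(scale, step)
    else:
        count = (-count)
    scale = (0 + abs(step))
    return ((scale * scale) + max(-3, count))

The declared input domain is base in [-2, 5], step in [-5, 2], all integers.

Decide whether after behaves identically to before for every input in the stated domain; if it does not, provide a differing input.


Run the pair on base=-1, step=-5.
before: count=1, then scale=-9, then (min(count, base) == (step // (count - -4))) is true, then scale=-9, then scale=5, then returns 26
after: result=-1, then count=1, then scale=-9, then (min(count, base) == ((step + 0) // (count - -3))) is false, then count=-1, then scale=5, then returns 24
26 and 24 differ, so these are not the same function on this domain.
verdict: not equivalent; witness: base=-1, step=-5


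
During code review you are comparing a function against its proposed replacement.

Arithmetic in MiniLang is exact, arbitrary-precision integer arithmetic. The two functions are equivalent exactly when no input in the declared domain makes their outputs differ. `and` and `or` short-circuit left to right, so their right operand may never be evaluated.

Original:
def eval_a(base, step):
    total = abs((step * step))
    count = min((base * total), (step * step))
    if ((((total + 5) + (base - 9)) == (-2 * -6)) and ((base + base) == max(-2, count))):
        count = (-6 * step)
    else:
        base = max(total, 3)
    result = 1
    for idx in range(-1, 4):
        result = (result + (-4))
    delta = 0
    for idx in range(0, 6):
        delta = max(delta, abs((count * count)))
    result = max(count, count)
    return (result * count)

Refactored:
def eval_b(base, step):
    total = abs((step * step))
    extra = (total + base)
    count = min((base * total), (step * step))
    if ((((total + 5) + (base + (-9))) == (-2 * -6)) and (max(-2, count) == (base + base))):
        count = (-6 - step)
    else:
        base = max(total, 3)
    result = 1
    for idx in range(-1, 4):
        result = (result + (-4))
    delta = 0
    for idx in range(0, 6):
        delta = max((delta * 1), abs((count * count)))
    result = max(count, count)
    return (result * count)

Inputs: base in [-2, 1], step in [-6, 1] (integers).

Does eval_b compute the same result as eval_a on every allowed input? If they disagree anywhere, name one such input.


Run the pair on base=0, step=-4.
eval_a: total=16, then count=0, then ((((total + 5) + (base - 9)) == (-2 * -6)) and ((base + base) == max(-2, count))) is true, then count=24, then result=1, then (idx=-1), then result=-3, then (idx=0), then result=-7, then (idx=1), then result=-11, then (idx=2), then result=-15, then (idx=3), then result=-19, then delta=0, then (idx=0), then delta=576, then (idx=1), then delta=576, then (idx=2), then delta=576, then (idx=3), then delta=576, then (idx=4), then delta=576, then (idx=5), then delta=576, then result=24, then returns 576
eval_b: total=16, then extra=16, then count=0, then ((((total + 5) + (base + (-9))) == (-2 * -6)) and (max(-2, count) == (base + base))) is true, then count=-2, then result=1, then (idx=-1), then result=-3, then (idx=0), then result=-7, then (idx=1), then result=-11, then (idx=2), then result=-15, then (idx=3), then result=-19, then delta=0, then (idx=0), then delta=4, then (idx=1), then delta=4, then (idx=2), then delta=4, then (idx=3), then delta=4, then (idx=4), then delta=4, then (idx=5), then delta=4, then result=-2, then returns 4
576 != 4, so the rewrite changes behavior.
verdict: not equivalent; witness: base=0, step=-4


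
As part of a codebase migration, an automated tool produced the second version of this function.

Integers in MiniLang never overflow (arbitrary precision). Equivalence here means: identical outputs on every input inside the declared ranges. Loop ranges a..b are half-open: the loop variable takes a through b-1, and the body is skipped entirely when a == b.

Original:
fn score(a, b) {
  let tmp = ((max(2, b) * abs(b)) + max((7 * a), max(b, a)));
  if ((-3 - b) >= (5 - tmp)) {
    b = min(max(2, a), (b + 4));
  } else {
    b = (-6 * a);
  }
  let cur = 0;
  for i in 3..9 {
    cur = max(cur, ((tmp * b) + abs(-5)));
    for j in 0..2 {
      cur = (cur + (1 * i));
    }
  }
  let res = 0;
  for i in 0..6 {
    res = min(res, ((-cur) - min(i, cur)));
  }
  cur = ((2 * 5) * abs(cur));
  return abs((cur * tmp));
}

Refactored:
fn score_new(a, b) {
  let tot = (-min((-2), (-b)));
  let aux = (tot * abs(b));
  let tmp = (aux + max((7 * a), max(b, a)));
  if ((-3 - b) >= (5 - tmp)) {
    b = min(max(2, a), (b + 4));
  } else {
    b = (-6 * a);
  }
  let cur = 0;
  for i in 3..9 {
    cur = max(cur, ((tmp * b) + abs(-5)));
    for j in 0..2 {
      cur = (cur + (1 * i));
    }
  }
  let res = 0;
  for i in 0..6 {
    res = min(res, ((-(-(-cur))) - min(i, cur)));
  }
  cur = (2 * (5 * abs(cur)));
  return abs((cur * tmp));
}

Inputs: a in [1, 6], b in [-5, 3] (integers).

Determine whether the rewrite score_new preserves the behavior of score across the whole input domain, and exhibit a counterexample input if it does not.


Reading the diff, among the changes: min/max/abs usage differs, local variable names differ, statement counts differ.
Tracing a=3, b=-4: score: tmp := 29 | ((-3 - b) >= (5 - tmp)): true | b := 0 | cur := 0 | iter i=3: | cur := 5 | iter j=0: | cur := 8 | iter j=1: | cur := 11 | iter i=4: | cur := 11 | iter j=0: | cur := 15 | iter j=1: | cur := 19 | iter i=5: | cur := 19 | iter j=0: | cur := 24 | iter j=1: | cur := 29 | iter i=6: | cur := 29 | iter j=0: | cur := 35 | iter j=1: | cur := 41 | iter i=7: | cur := 41 | iter j=0: | cur := 48 | iter j=1: | cur := 55 | iter i=8: | cur := 55 | iter j=0: | cur := 63 | iter j=1: | cur := 71 | res := 0 | iter i=0: | res := -71 | iter i=1: | res := -72 | iter i=2: | res := -73 | iter i=3: | res := -74 | iter i=4: | res := -75 | iter i=5: | res := -76 | cur := 710 | result 20590 | score_new: tot := 2 | aux := 8 | tmp := 29 | ((-3 - b) >= (5 - tmp)): true | b := 0 | cur := 0 | iter i=3: | cur := 5 | iter j=0: | cur := 8 | iter j=1: | cur := 11 | iter i=4: | cur := 11 | iter j=0: | cur := 15 | iter j=1: | cur := 19 | iter i=5: | cur := 19 | iter j=0: | cur := 24 | iter j=1: | cur := 29 | iter i=6: | cur := 29 | iter j=0: | cur := 35 | iter j=1: | cur := 41 | iter i=7: | cur := 41 | iter j=0: | cur := 48 | iter j=1: | cur := 55 | iter i=8: | cur := 55 | iter j=0: | cur := 63 | iter j=1: | cur := 71 | res := 0 | iter i=0: | res := -71 | iter i=1: | res := -72 | iter i=2: | res := -73 | iter i=3: | res := -74 | iter i=4: | res := -75 | iter i=5: | res := -76 | cur := 710 | result 20590 — matching result 20590.
Every one of the 54 inputs gives matching results.
verdict: equivalent


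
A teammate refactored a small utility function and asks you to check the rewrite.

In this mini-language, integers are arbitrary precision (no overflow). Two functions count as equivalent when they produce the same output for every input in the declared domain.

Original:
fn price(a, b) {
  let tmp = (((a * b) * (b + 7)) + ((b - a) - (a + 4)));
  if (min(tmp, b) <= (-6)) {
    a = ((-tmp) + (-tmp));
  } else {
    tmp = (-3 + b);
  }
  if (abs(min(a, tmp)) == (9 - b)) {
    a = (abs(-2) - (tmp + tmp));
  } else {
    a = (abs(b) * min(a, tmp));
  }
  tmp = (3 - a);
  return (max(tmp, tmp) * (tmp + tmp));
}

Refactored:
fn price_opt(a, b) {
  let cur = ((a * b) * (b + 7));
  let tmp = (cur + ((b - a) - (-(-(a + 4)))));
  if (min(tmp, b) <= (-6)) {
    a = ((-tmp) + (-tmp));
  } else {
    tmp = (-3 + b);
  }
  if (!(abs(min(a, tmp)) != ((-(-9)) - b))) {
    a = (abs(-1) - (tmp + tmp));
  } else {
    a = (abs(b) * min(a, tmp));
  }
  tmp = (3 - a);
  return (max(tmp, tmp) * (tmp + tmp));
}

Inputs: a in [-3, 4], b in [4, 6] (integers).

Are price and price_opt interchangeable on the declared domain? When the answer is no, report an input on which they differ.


These are not equivalent — on a=3, b=6 the outputs split (98 vs 128).
price: tmp becomes 230; next (min(tmp, b) <= (-6)) evaluates to false; next tmp becomes 3; next (abs(min(a, tmp)) == (9 - b)) evaluates to true; next a becomes -4; next tmp becomes 7; next final value 98
price_opt: cur becomes 234; next tmp becomes 230; next (min(tmp, b) <= (-6)) evaluates to false; next tmp becomes 3; next (!(abs(min(a, tmp)) != ((-(-9)) - b))) evaluates to true; next a becomes -5; next tmp becomes 8; next final value 128
verdict: not equivalent; witness: a=3, b=6


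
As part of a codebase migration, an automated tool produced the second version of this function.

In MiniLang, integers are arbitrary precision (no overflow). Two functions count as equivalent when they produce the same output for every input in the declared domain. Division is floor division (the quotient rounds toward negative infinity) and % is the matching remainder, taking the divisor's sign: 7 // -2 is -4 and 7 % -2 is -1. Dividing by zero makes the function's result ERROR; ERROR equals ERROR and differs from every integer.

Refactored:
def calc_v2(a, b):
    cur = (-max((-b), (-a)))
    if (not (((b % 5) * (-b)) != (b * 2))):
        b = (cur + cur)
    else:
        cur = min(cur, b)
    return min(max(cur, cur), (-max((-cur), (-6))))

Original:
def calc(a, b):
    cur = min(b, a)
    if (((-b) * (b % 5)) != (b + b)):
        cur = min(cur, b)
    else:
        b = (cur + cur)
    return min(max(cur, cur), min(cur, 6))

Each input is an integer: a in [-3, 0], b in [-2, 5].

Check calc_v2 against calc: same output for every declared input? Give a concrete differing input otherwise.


Side by side, the visible changes include: arithmetic usage differs, min/max/abs usage differs, constant usage differs, boolean connective usage differs.
One worked example (a=0, b=5) — calc: cur = 0; (((-b) * (b % 5)) != (b + b)) -> true; cur = 0; return 0; calc_v2: cur = 0; (not (((b % 5) * (-b)) != (b * 2))) -> false; cur = 0; return 0; agreement on 0.
Across all 32 domain points the two functions coincide.
verdict: equivalent
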